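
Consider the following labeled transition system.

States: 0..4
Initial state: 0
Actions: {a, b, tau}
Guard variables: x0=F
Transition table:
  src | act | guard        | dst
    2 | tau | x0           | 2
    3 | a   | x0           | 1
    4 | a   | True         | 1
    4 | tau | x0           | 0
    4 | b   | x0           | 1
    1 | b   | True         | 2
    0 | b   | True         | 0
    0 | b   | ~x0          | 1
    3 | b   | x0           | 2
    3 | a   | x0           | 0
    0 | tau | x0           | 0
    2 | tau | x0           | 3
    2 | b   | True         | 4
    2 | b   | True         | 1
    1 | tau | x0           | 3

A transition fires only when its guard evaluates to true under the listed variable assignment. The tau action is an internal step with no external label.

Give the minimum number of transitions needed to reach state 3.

BFS to 3:
  Layer 0: {0}
  Layer 1: {1}
  Layer 2: {2}
  Layer 3: {4}
3 never appears.

Answer: UNREACHABLE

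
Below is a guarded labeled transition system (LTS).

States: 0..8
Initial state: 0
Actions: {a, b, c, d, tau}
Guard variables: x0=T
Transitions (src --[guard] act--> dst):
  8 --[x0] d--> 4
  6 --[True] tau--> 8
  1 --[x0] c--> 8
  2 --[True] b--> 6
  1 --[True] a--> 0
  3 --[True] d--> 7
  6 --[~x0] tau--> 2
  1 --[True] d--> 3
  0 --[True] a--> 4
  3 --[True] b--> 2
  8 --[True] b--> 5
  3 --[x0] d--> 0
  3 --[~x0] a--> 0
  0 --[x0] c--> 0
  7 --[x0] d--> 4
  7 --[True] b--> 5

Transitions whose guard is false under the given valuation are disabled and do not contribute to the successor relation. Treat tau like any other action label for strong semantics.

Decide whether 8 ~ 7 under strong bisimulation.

Answer: BISIMILAR

Analysis:
Refine partition for ~:
  π0 = {{0,1,2,3,4,5,6,7,8}}
  π1 = {{0},{1},{2},{3,7,8},{4,5},{6}}
  π2 = {{0},{1},{2},{3},{4,5},{6},{7,8}}
stable after 3 split(s): 7 block(s)
8∈{7,8}, 7∈{7,8}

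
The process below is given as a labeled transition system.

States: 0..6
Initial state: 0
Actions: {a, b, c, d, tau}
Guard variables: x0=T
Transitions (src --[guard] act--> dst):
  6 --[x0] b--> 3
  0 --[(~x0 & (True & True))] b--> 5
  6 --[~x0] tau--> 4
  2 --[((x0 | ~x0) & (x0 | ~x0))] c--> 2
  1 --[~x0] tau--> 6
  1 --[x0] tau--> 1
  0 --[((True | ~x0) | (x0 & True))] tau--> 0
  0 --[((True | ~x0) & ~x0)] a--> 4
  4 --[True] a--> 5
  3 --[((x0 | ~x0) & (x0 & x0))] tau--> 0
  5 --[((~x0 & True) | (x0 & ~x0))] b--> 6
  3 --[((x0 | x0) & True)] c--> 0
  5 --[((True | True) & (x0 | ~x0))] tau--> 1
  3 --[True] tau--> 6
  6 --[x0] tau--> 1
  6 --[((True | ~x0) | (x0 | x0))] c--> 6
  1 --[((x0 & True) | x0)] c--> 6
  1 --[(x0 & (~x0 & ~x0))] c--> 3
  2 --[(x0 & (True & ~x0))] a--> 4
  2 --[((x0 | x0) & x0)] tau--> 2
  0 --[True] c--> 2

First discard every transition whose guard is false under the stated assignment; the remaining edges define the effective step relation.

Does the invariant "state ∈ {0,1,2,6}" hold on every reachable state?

Inv-set: {0,1,2,6}
Reach set: {0,2}
  0: safe
  2: safe

Answer: INVARIANT HOLDS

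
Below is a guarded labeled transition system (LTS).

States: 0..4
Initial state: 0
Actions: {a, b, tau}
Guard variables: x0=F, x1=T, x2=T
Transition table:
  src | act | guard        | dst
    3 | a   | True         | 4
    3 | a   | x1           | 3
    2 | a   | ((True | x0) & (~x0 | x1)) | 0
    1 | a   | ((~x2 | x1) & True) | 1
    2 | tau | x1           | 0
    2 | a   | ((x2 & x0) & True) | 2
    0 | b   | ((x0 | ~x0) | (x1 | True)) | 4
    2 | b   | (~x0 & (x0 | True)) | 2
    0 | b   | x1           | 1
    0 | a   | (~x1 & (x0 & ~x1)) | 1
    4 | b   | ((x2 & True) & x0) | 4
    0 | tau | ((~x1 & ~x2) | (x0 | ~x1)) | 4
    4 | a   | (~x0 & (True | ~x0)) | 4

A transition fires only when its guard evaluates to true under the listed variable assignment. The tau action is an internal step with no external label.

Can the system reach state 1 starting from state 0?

Guard filter leaves 9 enabled edge(s).
L0 = {0}
L1 = {1,4}  cumulative {0,1,4}
Reach set: {0,1,4}
Path to 1: b

Answer: REACHABLE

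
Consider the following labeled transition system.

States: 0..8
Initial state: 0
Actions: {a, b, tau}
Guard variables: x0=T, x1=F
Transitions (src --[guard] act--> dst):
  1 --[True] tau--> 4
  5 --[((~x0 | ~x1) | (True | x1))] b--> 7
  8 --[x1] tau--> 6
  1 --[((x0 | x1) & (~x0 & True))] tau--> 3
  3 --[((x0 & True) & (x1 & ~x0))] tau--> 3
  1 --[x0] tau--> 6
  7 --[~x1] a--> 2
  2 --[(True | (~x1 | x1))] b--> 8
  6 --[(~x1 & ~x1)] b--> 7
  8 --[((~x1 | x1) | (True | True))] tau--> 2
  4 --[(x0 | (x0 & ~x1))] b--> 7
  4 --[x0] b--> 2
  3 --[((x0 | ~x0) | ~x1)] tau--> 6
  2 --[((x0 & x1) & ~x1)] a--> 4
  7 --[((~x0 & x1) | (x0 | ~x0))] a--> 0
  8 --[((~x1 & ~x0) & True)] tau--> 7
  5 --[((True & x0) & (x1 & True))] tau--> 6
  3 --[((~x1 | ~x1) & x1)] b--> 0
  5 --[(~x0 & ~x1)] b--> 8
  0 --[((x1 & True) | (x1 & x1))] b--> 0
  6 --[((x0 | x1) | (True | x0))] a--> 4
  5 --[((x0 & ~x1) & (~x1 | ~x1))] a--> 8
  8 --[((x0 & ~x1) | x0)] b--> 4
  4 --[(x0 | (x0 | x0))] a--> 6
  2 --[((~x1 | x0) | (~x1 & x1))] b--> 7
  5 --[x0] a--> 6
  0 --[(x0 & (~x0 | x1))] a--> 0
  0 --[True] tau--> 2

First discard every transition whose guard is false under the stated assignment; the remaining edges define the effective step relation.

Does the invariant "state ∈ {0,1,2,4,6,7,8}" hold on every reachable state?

Answer: INVARIANT HOLDS

Working:
Inv-set: {0,1,2,4,6,7,8}
R = {0,2,4,6,7,8}
  0: safe
  2: safe
  4: safe
  6: safe
  7: safe
  8: safe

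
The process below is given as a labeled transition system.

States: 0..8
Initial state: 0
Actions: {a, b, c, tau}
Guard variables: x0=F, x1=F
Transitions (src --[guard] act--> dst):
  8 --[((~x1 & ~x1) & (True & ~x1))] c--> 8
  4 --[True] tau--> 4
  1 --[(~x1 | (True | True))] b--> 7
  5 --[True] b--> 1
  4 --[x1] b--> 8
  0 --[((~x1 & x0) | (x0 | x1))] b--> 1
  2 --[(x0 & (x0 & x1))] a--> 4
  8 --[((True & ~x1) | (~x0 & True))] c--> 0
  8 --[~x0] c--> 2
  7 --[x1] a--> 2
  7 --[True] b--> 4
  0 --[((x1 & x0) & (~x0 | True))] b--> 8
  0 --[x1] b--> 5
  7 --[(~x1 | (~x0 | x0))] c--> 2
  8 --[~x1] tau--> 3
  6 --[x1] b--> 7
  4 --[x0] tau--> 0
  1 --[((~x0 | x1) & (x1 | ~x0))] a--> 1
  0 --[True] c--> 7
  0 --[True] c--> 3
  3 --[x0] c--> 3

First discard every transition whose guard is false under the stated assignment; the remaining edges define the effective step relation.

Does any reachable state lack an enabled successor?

R = {0,2,3,4,7}
  0: c→3  c→7  [2 out]
  2: ∅  [STUCK]
  3: ∅  [STUCK]
  4: tau→4  [1 out]
  7: b→4  c→2  [2 out]
Path to 2: c·c

Answer: DEADLOCK at state 2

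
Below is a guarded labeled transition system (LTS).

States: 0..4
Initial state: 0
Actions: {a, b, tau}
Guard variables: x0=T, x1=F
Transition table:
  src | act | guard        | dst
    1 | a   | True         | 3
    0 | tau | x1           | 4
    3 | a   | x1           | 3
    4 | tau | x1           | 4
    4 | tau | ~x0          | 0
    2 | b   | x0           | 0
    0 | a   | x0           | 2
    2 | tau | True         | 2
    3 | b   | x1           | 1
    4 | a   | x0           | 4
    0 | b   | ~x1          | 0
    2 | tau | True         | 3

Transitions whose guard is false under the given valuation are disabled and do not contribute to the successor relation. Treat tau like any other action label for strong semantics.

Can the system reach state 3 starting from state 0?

Answer: REACHABLE

Trace:
Guard filter leaves 7 enabled edge(s).
Layer 0: {0}
Layer 1: {2}  total {0,2}
Layer 2: {3}  total {0,2,3}
R = {0,2,3}
trace reaching 3: a·tau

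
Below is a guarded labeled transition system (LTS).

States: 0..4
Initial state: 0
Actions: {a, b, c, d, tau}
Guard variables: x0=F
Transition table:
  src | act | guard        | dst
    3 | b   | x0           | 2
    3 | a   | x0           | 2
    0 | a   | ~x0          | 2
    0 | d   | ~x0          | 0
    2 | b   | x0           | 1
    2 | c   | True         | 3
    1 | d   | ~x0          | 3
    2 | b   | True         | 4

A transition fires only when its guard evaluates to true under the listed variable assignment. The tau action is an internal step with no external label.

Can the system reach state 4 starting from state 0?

Answer: REACHABLE

Working:
After dropping false guards: 5 live edges.
Layer 0: {0}
Layer 1: {2}  total {0,2}
Layer 2: {3,4}  total {0,2,3,4}
Reachable = {0,2,3,4}
trace reaching 4: a·b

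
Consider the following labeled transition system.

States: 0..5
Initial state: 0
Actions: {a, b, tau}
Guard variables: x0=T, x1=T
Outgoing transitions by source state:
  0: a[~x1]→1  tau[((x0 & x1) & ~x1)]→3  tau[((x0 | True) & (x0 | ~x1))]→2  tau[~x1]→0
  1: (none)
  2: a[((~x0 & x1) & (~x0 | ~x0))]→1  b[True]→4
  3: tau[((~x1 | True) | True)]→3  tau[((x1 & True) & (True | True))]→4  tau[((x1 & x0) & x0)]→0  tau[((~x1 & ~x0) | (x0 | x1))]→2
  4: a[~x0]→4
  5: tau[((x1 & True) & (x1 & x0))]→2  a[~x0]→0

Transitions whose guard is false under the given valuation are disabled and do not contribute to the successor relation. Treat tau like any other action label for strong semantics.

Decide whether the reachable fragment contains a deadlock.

Answer: DEADLOCK at state 4

Working:
Reach set: {0,2,4}
  0: tau→2  [1 exit(s)]
  2: b→4  [1 exit(s)]
  4: ∅  [no exit]
Path to 4: tau·b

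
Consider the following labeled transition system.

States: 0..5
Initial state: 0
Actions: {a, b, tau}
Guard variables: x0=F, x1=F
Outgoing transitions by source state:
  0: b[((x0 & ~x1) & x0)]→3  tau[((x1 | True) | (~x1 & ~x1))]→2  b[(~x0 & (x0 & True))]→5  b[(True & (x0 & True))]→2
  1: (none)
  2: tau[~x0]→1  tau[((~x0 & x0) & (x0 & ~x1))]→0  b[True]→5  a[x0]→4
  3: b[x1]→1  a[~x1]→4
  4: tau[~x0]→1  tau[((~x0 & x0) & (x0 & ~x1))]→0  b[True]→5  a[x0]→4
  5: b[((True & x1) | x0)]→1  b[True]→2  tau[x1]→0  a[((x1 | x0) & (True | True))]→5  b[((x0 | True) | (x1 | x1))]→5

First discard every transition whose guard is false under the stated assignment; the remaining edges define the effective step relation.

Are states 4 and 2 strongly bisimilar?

Compute ~ classes (split until stable):
  π0 = {{0,1,2,3,4,5}}
  π1 = {{0},{1},{2,4},{3},{5}}
stable after 2 split(s): 5 block(s)
[4]={2,4}  [2]={2,4}

Answer: BISIMILAR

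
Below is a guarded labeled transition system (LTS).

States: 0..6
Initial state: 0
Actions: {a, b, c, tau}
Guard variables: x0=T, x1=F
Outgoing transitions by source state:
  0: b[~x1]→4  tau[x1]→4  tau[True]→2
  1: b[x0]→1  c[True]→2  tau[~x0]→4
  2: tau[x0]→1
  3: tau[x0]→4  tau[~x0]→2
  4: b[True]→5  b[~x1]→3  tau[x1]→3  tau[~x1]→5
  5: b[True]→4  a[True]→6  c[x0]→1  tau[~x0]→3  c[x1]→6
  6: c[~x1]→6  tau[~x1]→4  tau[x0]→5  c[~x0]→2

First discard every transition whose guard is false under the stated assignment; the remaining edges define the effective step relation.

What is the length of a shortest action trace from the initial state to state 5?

Layered search for 5:
  L0 = {0}
  L1 = {2,4}
  L2 = {1,3,5}
5 enters at depth 2; path b·b

Answer: 2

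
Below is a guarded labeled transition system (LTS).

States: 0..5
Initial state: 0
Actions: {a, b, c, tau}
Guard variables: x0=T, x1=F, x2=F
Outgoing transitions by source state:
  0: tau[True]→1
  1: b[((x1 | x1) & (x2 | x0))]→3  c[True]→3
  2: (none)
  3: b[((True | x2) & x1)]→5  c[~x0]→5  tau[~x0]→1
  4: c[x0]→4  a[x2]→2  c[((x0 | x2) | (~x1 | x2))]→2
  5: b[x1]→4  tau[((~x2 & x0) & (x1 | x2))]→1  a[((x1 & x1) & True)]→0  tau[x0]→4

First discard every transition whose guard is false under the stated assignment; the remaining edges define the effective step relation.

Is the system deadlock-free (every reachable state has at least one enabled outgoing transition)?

Answer: DEADLOCK at state 3

Trace:
R = {0,1,3}
  0: tau→1  [1 exit(s)]
  1: c→3  [1 exit(s)]
  3: ∅  [deadlock]
trace reaching 3: tau·c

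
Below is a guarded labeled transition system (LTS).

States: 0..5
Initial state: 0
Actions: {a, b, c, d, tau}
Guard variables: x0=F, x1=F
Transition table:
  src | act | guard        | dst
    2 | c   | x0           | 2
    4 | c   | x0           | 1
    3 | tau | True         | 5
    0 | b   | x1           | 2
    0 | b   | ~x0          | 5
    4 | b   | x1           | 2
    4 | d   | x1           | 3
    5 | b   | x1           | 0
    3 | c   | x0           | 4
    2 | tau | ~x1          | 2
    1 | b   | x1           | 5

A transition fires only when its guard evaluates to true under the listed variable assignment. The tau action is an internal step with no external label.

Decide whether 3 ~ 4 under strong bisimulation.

Compute ~ classes (split until stable):
  π0 = {{0,1,2,3,4,5}}
  π1 = {{0},{1,4,5},{2,3}}
  π2 = {{0},{1,4,5},{2},{3}}
stable after 3 split(s): 4 block(s)
[3]={3}  [4]={1,4,5}

Answer: NOT BISIMILAR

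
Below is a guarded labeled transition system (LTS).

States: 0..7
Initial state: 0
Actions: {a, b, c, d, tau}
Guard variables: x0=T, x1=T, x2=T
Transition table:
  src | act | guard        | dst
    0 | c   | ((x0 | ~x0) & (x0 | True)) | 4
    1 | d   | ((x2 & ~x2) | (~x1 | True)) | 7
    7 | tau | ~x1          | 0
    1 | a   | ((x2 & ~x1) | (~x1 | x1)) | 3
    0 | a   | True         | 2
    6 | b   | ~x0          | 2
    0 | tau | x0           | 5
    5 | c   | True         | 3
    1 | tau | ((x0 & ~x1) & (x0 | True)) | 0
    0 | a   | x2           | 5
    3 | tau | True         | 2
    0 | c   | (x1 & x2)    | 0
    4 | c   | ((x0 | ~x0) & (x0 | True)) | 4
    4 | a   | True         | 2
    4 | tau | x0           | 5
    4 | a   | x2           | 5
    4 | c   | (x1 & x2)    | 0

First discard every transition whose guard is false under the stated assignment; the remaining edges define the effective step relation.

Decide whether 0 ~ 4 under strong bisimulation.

Bisimulation quotient by refinement:
  round 0: {{0,1,2,3,4,5,6,7}}
  round 1: {{0,4},{1},{2,6,7},{3},{5}}
Fixed point at round 2; 5 class(es).
0∈{0,4}, 4∈{0,4}

Answer: BISIMILAR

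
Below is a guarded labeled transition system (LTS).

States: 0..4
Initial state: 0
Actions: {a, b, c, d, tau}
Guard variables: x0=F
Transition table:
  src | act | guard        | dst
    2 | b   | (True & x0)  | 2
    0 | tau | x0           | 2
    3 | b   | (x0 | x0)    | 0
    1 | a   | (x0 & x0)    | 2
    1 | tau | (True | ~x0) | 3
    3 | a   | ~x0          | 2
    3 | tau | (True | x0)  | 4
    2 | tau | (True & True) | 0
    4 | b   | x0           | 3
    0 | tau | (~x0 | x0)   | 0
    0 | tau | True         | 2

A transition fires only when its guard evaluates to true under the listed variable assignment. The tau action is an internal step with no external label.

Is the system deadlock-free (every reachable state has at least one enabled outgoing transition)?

Reachable = {0,2}
  0: tau→0  tau→2  [2 out]
  2: tau→0  [1 out]

Answer: DEADLOCK-FREE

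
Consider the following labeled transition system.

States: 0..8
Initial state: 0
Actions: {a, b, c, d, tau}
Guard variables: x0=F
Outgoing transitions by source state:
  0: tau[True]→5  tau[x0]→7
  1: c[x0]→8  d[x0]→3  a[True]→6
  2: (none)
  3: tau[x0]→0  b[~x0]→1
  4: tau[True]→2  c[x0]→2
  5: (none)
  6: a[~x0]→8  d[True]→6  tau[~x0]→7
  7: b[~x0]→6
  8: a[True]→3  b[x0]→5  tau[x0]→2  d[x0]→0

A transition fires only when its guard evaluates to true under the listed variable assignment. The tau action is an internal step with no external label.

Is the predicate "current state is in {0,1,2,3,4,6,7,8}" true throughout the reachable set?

Answer: INVARIANT VIOLATED at state 5

Trace:
Safe = {0,1,2,3,4,6,7,8}
Reach set: {0,5}
  0: ✓
  5: ✗ unsafe
counterexample path to 5: tau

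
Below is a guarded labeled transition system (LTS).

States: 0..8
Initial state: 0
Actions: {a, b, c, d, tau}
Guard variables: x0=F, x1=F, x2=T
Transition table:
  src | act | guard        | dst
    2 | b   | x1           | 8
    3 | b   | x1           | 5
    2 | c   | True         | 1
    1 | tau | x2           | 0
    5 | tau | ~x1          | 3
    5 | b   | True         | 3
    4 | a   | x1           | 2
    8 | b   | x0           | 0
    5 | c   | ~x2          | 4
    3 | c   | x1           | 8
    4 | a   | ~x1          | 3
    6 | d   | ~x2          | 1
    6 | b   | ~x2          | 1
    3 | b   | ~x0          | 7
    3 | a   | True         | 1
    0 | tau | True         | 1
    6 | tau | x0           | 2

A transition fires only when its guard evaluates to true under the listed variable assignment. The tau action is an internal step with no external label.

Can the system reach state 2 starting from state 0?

Answer: UNREACHABLE

Analysis:
After dropping false guards: 8 live edges.
depth 0: {0}
depth 1: {1}  now seen {0,1}
R = {0,1}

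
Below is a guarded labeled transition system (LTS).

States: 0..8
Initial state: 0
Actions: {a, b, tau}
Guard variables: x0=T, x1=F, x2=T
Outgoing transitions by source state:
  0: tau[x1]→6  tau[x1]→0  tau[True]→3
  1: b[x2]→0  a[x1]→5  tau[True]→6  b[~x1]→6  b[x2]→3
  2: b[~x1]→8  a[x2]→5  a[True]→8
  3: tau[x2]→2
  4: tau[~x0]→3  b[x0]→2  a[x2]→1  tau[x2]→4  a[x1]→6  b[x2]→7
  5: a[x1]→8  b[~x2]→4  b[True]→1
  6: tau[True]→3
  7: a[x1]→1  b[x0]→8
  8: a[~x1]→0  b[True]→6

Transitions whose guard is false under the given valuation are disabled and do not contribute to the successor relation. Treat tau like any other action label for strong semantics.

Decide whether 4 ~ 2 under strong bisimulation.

Refine partition for ~:
  P[0] = {{0,1,2,3,4,5,6,7,8}}
  P[1] = {{0,3,6},{1},{2,8},{4},{5,7}}
  P[2] = {{0,6},{1},{2},{3},{4},{5},{7},{8}}
8 equivalence class(es) (converged in 3)
[4]={4}  [2]={2}

Answer: NOT BISIMILAR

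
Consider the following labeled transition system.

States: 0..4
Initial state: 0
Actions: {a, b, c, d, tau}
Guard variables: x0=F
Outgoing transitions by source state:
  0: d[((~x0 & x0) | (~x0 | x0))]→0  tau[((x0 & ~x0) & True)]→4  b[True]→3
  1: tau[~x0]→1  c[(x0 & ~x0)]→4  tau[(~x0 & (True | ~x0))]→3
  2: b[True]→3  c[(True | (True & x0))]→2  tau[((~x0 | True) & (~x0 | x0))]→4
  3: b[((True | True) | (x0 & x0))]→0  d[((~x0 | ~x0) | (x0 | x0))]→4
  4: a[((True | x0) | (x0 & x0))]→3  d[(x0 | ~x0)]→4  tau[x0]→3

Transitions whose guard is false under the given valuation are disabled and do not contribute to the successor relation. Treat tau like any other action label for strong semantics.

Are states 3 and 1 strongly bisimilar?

Bisimulation quotient by refinement:
  π0 = {{0,1,2,3,4}}
  π1 = {{0,3},{1},{2},{4}}
  π2 = {{0},{1},{2},{3},{4}}
stable after 3 split(s): 5 block(s)
class of 3: {3}; class of 1: {1}

Answer: NOT BISIMILAR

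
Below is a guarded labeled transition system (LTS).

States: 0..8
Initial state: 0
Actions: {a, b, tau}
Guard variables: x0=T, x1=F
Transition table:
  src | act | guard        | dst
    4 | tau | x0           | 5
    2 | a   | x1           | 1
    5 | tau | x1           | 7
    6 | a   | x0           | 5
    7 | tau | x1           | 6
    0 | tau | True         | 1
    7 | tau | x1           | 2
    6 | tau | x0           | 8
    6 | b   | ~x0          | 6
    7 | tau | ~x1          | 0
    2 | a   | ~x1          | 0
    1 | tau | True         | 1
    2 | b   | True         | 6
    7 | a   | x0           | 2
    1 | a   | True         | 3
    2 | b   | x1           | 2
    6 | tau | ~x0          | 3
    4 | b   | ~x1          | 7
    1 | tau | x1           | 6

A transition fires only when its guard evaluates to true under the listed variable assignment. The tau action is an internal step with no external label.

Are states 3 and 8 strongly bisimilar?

Answer: BISIMILAR

Trace:
Refine partition for ~:
  round 0: {{0,1,2,3,4,5,6,7,8}}
  round 1: {{0},{1,6,7},{2},{3,5,8},{4}}
  round 2: {{0},{1},{2},{3,5,8},{4},{6},{7}}
stable after 3 split(s): 7 block(s)
3∈{3,5,8}, 8∈{3,5,8}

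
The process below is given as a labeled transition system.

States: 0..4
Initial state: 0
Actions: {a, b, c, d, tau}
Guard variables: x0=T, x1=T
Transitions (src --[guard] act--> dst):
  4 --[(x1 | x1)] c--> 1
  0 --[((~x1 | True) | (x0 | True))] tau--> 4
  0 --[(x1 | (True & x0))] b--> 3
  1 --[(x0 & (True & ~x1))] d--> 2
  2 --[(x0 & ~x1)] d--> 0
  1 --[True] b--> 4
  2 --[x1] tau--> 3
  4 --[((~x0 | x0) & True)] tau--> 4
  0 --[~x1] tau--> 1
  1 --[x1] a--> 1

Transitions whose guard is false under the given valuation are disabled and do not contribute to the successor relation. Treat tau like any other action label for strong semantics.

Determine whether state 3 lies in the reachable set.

Answer: REACHABLE

Working:
7 transition(s) survive guard evaluation.
L0 = {0}
L1 = {3,4}  cumulative {0,3,4}
L2 = {1}  cumulative {0,1,3,4}
R = {0,1,3,4}
witness 3: b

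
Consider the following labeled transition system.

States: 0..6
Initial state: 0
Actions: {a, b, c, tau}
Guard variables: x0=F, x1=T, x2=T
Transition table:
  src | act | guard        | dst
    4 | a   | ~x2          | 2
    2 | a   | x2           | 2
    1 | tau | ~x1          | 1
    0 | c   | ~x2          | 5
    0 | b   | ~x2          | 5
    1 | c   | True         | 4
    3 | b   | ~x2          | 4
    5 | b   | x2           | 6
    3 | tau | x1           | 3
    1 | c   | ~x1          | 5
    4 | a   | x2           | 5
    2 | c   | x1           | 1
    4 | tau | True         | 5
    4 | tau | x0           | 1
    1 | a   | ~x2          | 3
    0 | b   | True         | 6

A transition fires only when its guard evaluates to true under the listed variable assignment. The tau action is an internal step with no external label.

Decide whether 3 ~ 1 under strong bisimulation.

Compute ~ classes (split until stable):
  π0 = {{0,1,2,3,4,5,6}}
  π1 = {{0,5},{1},{2},{3},{4},{6}}
stable after 2 split(s): 6 block(s)
[3]={3}  [1]={1}

Answer: NOT BISIMILAR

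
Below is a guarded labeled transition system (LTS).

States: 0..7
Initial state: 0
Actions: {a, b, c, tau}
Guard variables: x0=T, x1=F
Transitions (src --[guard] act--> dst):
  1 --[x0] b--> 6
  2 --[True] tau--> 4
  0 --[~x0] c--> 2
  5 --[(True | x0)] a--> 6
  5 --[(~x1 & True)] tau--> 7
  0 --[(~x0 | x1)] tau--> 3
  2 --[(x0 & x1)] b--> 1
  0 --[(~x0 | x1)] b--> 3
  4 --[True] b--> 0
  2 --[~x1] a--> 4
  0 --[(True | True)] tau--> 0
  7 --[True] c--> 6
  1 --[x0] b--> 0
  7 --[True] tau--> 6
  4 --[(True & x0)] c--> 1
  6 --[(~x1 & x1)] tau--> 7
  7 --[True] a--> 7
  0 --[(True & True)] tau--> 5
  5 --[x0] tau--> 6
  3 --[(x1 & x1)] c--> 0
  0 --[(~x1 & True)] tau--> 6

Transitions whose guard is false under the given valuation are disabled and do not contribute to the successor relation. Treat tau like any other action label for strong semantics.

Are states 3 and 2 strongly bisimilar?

Answer: NOT BISIMILAR

Trace:
Bisimulation quotient by refinement:
  round 0: {{0,1,2,3,4,5,6,7}}
  round 1: {{0},{1},{2,5},{3,6},{4},{7}}
  round 2: {{0},{1},{2},{3,6},{4},{5},{7}}
stable after 3 split(s): 7 block(s)
3∈{3,6}, 2∈{2}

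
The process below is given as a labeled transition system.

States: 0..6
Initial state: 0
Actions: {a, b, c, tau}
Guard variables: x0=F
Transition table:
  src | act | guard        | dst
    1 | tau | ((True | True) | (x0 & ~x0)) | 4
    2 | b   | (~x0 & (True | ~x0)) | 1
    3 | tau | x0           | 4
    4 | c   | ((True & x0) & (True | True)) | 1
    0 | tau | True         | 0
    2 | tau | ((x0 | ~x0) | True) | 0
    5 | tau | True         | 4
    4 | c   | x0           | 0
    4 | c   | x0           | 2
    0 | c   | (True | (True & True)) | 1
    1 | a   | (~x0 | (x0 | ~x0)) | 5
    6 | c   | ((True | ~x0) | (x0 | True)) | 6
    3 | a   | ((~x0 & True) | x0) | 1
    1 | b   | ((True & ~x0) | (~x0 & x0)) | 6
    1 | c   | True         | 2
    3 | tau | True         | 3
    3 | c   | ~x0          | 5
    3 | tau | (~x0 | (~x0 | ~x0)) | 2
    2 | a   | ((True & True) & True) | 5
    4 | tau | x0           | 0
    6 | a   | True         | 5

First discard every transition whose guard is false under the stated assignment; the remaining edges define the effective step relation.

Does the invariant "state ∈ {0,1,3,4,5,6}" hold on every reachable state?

Allowed set {0,1,3,4,5,6}
Reachable = {0,1,2,4,5,6}
  0: safe
  1: safe
  2: VIOLATES
  4: safe
  5: safe
  6: safe
witness against invariant: c·c → 2

Answer: INVARIANT VIOLATED at state 2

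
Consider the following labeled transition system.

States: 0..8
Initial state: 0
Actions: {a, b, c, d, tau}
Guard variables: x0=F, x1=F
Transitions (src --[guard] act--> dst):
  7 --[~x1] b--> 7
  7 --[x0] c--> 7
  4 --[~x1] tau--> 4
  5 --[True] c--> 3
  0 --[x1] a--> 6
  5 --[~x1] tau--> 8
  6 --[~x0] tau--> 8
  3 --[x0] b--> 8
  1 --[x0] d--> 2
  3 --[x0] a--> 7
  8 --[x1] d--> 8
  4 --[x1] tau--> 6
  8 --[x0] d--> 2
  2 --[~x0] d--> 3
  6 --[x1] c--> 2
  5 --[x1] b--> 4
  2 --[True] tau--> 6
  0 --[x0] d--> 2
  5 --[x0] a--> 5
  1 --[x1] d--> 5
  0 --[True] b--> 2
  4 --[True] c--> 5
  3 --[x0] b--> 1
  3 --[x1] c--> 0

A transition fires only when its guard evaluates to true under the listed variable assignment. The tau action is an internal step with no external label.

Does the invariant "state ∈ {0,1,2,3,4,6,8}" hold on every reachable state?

Safe = {0,1,2,3,4,6,8}
R = {0,2,3,6,8}
  0: ✓
  2: ✓
  3: ✓
  6: ✓
  8: ✓

Answer: INVARIANT HOLDS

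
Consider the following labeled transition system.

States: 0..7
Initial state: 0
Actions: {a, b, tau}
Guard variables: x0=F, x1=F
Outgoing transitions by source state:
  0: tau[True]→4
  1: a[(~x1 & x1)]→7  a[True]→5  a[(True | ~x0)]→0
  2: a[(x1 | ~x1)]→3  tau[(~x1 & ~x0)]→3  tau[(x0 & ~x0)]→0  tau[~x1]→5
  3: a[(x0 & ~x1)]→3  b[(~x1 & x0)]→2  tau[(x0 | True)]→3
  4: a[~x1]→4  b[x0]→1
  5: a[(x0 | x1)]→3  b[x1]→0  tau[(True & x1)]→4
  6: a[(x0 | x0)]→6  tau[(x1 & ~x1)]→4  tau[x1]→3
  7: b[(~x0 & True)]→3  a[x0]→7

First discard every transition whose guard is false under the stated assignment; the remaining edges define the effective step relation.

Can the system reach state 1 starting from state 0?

Guard filter leaves 9 enabled edge(s).
L0 = {0}
L1 = {4}  total {0,4}
Reachable = {0,4}

Answer: UNREACHABLE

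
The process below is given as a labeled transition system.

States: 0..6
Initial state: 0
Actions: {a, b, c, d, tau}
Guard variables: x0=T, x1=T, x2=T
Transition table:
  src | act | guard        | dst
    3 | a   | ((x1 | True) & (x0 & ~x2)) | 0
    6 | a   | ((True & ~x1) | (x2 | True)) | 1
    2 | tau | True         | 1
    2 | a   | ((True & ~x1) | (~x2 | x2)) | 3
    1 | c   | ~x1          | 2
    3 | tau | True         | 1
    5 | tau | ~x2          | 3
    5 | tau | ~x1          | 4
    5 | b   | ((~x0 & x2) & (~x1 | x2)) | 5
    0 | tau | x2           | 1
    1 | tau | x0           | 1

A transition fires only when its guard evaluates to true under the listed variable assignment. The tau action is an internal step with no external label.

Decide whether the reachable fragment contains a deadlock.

Answer: DEADLOCK-FREE

Working:
Reach set: {0,1}
  0: tau→1  [1 exit(s)]
  1: tau→1  [1 exit(s)]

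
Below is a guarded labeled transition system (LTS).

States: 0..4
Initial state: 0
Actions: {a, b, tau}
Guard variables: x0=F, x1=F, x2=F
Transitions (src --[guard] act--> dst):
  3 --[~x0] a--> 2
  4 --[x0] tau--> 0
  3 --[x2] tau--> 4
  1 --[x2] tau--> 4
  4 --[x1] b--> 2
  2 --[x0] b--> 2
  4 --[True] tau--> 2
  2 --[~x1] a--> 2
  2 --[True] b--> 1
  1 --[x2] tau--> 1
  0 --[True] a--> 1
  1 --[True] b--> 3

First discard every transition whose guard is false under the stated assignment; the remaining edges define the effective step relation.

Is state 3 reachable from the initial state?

6 transition(s) survive guard evaluation.
depth 0: {0}
depth 1: {1}  total {0,1}
depth 2: {3}  total {0,1,3}
depth 3: {2}  total {0,1,2,3}
Reach set: {0,1,2,3}
Path to 3: a·b

Answer: REACHABLE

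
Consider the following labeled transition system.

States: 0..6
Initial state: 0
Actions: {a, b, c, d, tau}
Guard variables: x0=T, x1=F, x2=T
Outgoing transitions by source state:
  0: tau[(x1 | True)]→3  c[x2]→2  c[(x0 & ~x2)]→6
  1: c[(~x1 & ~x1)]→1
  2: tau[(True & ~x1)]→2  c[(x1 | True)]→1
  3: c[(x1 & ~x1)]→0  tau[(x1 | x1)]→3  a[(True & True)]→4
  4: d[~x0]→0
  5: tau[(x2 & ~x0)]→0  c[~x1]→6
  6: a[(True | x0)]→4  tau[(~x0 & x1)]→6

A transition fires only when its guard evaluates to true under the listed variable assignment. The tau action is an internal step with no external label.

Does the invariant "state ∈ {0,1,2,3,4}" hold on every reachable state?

Answer: INVARIANT HOLDS

Working:
Allowed set {0,1,2,3,4}
R = {0,1,2,3,4}
  0: ✓
  1: ✓
  2: ✓
  3: ✓
  4: ✓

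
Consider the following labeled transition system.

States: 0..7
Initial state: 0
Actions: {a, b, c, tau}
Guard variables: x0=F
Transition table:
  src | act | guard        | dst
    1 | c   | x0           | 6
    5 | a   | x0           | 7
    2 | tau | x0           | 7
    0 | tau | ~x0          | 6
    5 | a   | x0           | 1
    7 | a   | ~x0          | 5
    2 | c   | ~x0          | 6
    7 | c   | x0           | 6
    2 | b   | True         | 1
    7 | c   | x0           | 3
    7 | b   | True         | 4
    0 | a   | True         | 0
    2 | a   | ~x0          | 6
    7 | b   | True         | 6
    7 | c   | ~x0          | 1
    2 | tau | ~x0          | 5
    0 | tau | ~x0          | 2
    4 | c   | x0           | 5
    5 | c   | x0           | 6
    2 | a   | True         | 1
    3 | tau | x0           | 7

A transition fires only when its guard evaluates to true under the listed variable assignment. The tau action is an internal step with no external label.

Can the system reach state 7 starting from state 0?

Answer: UNREACHABLE

Working:
12 transition(s) survive guard evaluation.
Layer 0: {0}
Layer 1: {2,6}  total {0,2,6}
Layer 2: {1,5}  total {0,1,2,5,6}
R = {0,1,2,5,6}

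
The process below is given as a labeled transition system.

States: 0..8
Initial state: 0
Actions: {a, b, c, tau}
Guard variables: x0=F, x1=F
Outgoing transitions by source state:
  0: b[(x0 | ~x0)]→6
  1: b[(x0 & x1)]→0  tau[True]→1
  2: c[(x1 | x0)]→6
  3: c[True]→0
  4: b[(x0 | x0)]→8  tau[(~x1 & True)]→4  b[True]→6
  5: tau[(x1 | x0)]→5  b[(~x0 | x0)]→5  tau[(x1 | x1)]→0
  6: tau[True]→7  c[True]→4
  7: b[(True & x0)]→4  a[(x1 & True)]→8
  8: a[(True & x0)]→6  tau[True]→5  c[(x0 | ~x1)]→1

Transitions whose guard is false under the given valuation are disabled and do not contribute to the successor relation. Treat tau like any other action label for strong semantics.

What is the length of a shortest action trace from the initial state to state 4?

Answer: 2

Trace:
Breadth-first toward 4:
  depth 0: {0}
  depth 1: {6}
  depth 2: {4,7}
first hit 4 at d=2 via b·c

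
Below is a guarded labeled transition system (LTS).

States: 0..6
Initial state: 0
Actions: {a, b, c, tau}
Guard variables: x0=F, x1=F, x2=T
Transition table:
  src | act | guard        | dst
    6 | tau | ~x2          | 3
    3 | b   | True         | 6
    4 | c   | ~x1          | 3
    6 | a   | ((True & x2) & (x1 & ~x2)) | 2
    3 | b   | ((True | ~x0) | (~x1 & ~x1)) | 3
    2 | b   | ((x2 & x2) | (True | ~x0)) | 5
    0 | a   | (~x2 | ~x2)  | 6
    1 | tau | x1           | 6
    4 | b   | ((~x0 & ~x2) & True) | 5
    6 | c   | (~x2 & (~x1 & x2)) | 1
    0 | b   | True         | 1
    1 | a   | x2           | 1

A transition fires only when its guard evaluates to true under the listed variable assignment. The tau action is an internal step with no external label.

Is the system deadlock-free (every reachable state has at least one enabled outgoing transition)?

R = {0,1}
  0: b→1  [1 out]
  1: a→1  [1 out]

Answer: DEADLOCK-FREE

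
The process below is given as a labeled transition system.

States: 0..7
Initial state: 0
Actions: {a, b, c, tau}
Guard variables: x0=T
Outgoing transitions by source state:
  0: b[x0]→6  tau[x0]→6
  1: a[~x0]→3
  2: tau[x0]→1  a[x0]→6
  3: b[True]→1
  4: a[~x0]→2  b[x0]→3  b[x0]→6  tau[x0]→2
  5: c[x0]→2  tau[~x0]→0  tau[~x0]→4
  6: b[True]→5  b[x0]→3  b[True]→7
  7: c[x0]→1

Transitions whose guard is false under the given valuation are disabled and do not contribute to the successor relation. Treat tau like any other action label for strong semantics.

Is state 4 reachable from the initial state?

Guard filter leaves 13 enabled edge(s).
L0 = {0}
L1 = {6}  cumulative {0,6}
L2 = {3,5,7}  cumulative {0,3,5,6,7}
L3 = {1,2}  cumulative {0,1,2,3,5,6,7}
Reachable = {0,1,2,3,5,6,7}

Answer: UNREACHABLE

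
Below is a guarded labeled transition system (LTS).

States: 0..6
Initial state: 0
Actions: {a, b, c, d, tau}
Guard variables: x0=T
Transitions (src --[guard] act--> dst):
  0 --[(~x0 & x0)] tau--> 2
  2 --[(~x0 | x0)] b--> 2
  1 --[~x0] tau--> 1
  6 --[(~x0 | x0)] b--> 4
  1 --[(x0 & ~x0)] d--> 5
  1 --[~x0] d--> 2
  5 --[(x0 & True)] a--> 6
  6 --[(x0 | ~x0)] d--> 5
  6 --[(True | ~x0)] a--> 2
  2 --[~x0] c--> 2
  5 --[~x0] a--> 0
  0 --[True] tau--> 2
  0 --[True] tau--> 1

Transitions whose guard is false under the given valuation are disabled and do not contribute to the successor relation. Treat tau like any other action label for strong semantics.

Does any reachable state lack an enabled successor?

Answer: DEADLOCK at state 1

Working:
Reach set: {0,1,2}
  0: tau→1  tau→2  [2 out]
  1: ∅  [deadlock]
  2: b→2  [1 out]
witness 1: tau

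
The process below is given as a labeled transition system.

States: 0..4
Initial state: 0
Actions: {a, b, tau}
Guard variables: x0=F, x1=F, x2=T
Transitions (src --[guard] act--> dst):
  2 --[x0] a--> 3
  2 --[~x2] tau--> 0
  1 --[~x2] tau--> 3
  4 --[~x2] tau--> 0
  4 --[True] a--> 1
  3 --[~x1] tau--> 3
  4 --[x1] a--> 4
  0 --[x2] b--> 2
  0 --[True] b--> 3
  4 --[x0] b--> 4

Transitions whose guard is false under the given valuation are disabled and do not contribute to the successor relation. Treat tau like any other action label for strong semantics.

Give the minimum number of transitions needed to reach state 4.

Answer: UNREACHABLE

Analysis:
Breadth-first toward 4:
  depth 0: {0}
  depth 1: {2,3}
4 never appears.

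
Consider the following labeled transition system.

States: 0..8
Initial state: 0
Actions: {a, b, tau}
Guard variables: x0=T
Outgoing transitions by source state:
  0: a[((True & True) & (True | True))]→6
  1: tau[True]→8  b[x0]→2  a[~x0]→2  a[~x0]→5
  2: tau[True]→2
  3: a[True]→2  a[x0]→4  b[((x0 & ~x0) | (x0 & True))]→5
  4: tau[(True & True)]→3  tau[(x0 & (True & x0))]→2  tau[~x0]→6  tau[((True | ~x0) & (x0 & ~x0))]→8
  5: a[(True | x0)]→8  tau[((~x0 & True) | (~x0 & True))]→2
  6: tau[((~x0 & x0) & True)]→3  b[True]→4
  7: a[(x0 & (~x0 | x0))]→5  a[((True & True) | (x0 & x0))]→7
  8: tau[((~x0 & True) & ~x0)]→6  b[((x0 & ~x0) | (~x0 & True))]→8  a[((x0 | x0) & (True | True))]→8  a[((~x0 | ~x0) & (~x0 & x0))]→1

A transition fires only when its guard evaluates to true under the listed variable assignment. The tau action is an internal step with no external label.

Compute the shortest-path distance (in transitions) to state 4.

Answer: 2

Trace:
BFS to 4:
  Layer 0: {0}
  Layer 1: {6}
  Layer 2: {4}
depth(4)=2, e.g. a·b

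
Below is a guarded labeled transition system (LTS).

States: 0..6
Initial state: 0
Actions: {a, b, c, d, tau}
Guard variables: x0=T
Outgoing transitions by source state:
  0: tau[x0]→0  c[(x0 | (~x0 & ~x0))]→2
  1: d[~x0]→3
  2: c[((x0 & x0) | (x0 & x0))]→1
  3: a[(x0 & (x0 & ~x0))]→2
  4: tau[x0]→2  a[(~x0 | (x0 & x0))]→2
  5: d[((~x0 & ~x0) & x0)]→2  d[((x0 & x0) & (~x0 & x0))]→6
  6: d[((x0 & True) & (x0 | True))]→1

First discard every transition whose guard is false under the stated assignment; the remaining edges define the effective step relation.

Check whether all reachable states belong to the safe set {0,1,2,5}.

Safe = {0,1,2,5}
Reach set: {0,1,2}
  0: safe
  1: safe
  2: safe

Answer: INVARIANT HOLDS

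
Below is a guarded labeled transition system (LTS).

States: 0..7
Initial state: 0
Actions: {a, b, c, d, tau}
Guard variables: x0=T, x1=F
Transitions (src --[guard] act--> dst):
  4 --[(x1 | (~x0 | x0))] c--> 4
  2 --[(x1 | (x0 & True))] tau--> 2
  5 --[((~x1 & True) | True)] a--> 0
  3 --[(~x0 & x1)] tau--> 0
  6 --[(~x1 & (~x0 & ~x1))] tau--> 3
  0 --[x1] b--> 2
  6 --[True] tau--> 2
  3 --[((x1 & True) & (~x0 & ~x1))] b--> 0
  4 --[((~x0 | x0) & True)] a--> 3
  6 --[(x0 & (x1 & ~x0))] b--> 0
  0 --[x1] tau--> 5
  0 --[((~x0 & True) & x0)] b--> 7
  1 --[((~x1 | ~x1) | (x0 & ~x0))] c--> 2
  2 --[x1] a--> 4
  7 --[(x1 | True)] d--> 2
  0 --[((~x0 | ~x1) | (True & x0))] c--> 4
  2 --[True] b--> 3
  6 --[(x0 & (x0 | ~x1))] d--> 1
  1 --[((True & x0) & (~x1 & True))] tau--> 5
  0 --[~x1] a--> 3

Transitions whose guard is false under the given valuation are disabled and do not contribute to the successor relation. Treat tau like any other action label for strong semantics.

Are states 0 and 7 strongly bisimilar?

Compute ~ classes (split until stable):
  P[0] = {{0,1,2,3,4,5,6,7}}
  P[1] = {{0,4},{1},{2},{3},{5},{6},{7}}
7 equivalence class(es) (converged in 2)
[0]={0,4}  [7]={7}

Answer: NOT BISIMILAR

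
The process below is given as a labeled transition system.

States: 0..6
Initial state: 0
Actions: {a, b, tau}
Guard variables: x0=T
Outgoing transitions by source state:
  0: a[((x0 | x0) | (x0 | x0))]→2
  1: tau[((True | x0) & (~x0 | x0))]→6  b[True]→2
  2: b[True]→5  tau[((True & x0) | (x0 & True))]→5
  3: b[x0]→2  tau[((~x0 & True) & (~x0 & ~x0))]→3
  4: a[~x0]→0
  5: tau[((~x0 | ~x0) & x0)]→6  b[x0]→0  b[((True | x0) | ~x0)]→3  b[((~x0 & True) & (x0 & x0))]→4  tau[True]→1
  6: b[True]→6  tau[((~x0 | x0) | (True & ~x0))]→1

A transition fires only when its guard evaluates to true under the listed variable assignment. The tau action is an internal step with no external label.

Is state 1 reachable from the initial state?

11 transition(s) survive guard evaluation.
depth 0: {0}
depth 1: {2}  now seen {0,2}
depth 2: {5}  now seen {0,2,5}
depth 3: {1,3}  now seen {0,1,2,3,5}
depth 4: {6}  now seen {0,1,2,3,5,6}
Reach set: {0,1,2,3,5,6}
trace reaching 1: a·b·tau

Answer: REACHABLE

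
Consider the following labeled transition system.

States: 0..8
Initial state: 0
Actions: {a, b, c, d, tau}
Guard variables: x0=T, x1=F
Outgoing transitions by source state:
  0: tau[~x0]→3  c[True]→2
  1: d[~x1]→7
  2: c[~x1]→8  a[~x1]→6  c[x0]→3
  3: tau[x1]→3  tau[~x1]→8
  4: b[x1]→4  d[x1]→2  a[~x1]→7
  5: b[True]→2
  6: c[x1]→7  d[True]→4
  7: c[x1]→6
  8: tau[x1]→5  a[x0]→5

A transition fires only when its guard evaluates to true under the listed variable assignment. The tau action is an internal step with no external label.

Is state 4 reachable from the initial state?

Answer: REACHABLE

Analysis:
Guard filter leaves 10 enabled edge(s).
Layer 0: {0}
Layer 1: {2}  total {0,2}
Layer 2: {3,6,8}  total {0,2,3,6,8}
Layer 3: {4,5}  total {0,2,3,4,5,6,8}
Layer 4: {7}  total {0,2,3,4,5,6,7,8}
R = {0,2,3,4,5,6,7,8}
trace reaching 4: c·a·d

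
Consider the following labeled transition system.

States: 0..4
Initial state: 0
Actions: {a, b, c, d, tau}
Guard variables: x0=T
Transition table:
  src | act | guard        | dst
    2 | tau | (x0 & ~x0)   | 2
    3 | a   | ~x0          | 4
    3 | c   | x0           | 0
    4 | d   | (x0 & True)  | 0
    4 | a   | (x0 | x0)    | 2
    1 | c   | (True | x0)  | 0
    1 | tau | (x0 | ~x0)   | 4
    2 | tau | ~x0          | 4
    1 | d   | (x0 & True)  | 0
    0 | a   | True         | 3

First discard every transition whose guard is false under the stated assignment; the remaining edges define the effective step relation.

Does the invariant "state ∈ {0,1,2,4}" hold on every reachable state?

Answer: INVARIANT VIOLATED at state 3

Analysis:
Allowed set {0,1,2,4}
Reach set: {0,3}
  0: safe
  3: VIOLATES
witness against invariant: a → 3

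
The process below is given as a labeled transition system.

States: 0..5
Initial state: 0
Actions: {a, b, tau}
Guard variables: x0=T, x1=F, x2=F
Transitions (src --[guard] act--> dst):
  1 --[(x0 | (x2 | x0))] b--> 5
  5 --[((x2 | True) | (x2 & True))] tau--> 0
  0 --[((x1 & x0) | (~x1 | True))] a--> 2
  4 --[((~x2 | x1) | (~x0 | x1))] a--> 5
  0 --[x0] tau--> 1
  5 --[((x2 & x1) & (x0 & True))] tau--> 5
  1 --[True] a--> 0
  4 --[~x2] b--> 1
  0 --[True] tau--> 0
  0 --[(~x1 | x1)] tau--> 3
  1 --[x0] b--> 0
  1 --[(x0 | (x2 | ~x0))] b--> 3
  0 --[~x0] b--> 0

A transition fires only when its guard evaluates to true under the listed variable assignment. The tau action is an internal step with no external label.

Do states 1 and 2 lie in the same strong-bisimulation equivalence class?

Compute ~ classes (split until stable):
  P[0] = {{0,1,2,3,4,5}}
  P[1] = {{0},{1,4},{2,3},{5}}
  P[2] = {{0},{1},{2,3},{4},{5}}
5 equivalence class(es) (converged in 3)
class of 1: {1}; class of 2: {2,3}

Answer: NOT BISIMILAR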